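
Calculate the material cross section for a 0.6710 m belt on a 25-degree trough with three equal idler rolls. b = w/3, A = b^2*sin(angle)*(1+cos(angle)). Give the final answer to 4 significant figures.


b = 0.6710/3 = 0.223667 m
A = 0.223667^2 * sin(25 deg) * (1 + cos(25 deg))
A = 0.04030 m^2


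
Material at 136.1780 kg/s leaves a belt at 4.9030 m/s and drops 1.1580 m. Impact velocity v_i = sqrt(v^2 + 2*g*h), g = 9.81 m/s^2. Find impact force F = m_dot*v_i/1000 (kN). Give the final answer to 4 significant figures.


v_i = sqrt(4.9030^2 + 2*9.81*1.1580) = 6.83808 m/s
F = 136.1780 * 6.83808 / 1000
F = 0.9312 kN


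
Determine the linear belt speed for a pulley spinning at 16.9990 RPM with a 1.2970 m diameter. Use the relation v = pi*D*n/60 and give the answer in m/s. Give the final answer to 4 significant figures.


v = pi * 1.2970 * 16.9990 / 60
v = 1.154 m/s


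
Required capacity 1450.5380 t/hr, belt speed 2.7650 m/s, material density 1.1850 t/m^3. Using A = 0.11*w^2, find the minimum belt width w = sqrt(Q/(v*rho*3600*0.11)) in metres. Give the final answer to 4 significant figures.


A_req = 1450.5380 / (2.7650 * 1.1850 * 3600) = 0.122974 m^2
w = sqrt(0.122974 / 0.11)
w = 1.057 m


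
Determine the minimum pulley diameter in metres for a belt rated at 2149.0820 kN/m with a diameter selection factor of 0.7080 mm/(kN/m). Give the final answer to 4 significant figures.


D = 2149.0820 * 0.7080 / 1000
D = 1.522 m


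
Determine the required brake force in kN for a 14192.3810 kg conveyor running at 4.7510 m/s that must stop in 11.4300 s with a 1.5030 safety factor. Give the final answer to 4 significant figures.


F = 14192.3810 * 4.7510 / 11.4300 * 1.5030 / 1000
F = 8.867 kN


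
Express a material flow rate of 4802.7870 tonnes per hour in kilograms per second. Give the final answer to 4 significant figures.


m_dot = 4802.7870 * 1000 / 3600
m_dot = 1334 kg/s


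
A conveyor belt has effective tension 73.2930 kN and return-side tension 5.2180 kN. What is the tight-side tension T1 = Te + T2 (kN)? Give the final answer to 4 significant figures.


T1 = Te + T2 = 73.2930 + 5.2180
T1 = 78.51 kN


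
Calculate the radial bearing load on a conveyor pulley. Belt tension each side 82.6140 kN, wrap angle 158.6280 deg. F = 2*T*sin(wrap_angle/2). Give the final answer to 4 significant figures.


F = 2 * 82.6140 * sin(158.6280/2 deg)
F = 162.4 kN


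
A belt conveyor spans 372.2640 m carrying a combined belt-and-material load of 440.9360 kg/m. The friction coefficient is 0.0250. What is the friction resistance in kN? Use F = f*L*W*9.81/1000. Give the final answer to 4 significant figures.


F = 0.0250 * 372.2640 * 440.9360 * 9.81 / 1000
F = 40.26 kN


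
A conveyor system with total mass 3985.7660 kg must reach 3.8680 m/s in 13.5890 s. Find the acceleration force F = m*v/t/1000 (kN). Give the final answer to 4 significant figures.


F = 3985.7660 * 3.8680 / 13.5890 / 1000
F = 1.135 kN


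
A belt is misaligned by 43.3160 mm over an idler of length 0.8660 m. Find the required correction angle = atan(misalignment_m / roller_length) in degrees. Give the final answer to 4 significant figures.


misalign_m = 43.3160 / 1000 = 0.043316 m
angle = atan(0.043316 / 0.8660)
angle = 2.863 deg


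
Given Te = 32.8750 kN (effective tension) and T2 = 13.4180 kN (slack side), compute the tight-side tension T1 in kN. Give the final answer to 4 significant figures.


T1 = Te + T2 = 32.8750 + 13.4180
T1 = 46.29 kN


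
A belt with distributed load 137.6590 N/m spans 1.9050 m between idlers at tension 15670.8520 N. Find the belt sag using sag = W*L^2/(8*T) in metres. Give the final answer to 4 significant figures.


sag = 137.6590 * 1.9050^2 / (8 * 15670.8520)
sag = 0.003985 m


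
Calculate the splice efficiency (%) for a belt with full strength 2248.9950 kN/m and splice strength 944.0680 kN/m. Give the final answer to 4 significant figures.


Eff = 944.0680 / 2248.9950 * 100
Eff = 41.98 %


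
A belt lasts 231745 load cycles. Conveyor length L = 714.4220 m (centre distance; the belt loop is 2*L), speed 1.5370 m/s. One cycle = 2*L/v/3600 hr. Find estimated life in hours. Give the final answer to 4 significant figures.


cycle_time = 2 * 714.4220 / 1.5370 / 3600 = 0.258231 hr
life = 231745 * 0.258231 = 59840 hours


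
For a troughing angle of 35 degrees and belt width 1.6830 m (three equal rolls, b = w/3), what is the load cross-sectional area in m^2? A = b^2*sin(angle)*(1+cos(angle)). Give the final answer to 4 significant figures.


b = 1.6830/3 = 0.561 m
A = 0.561^2 * sin(35 deg) * (1 + cos(35 deg))
A = 0.3284 m^2


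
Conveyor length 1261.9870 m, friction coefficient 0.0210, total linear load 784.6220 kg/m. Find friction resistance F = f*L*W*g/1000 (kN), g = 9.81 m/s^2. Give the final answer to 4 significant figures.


F = 0.0210 * 1261.9870 * 784.6220 * 9.81 / 1000
F = 204.0 kN


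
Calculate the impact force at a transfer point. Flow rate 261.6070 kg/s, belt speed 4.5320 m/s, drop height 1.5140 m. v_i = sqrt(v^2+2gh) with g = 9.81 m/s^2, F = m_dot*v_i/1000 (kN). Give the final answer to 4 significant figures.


v_i = sqrt(4.5320^2 + 2*9.81*1.5140) = 7.08828 m/s
F = 261.6070 * 7.08828 / 1000
F = 1.854 kN


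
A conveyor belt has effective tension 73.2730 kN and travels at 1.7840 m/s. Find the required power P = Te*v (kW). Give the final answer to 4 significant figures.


P = Te * v = 73.2730 * 1.7840
P = 130.7 kW


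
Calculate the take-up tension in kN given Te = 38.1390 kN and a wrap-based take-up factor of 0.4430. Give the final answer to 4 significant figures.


T_tu = 38.1390 * 0.4430
T_tu = 16.90 kN


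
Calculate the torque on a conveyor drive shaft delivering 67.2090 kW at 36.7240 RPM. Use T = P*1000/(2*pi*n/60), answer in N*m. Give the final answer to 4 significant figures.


omega = 2*pi*36.7240/60 = 3.84573 rad/s
T = 67.2090*1000 / 3.84573
T = 17480 N*m


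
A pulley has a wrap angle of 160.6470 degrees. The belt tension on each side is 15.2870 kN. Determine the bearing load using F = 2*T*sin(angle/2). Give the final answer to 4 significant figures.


F = 2 * 15.2870 * sin(160.6470/2 deg)
F = 30.14 kN


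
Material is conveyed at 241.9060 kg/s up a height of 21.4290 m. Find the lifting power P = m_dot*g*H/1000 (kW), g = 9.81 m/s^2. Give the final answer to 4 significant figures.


P = 241.9060 * 9.81 * 21.4290 / 1000
P = 50.85 kW


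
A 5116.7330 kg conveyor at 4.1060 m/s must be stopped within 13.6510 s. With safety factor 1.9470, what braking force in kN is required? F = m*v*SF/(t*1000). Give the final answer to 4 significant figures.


F = 5116.7330 * 4.1060 / 13.6510 * 1.9470 / 1000
F = 2.996 kN


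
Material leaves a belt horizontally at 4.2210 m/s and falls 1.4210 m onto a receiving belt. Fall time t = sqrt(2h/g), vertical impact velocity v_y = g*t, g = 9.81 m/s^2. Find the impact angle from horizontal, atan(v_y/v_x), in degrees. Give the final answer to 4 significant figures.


t = sqrt(2*1.4210/9.81) = 0.538242 s
v_y = 9.81 * 0.538242 = 5.28015 m/s
angle = atan(5.28015 / 4.2210) = 51.36 deg


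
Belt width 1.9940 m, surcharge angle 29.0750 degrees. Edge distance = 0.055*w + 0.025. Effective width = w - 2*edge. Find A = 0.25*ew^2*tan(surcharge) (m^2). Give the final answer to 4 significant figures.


edge = 0.055*1.9940 + 0.025 = 0.13467 m
ew = 1.9940 - 2*0.13467 = 1.72466 m
A = 0.25 * 1.72466^2 * tan(29.0750 deg)
A = 0.4135 m^2


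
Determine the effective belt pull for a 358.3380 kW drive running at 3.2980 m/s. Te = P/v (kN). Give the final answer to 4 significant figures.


Te = P / v = 358.3380 / 3.2980
Te = 108.7 kN


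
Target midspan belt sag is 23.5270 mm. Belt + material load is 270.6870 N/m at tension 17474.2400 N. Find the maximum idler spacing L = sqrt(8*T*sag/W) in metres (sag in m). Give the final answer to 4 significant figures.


sag = 23.5270/1000 = 0.023527 m
L = sqrt(8 * 17474.2400 * 0.023527 / 270.6870)
L = 3.486 m


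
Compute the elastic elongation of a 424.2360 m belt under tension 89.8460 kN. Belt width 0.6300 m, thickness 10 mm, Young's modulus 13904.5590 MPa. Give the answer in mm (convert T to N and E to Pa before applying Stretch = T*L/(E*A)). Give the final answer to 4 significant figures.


A = 0.6300 * 0.01 = 0.00630 m^2
Stretch = 89.8460*1000 * 424.2360 / (13904.5590e6 * 0.00630) * 1000
Stretch = 435.1 mm


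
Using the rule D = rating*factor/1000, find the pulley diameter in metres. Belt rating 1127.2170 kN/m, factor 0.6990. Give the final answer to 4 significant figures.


D = 1127.2170 * 0.6990 / 1000
D = 0.7879 m


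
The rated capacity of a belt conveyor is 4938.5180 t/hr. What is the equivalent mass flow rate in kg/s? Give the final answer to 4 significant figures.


m_dot = 4938.5180 * 1000 / 3600
m_dot = 1372 kg/s


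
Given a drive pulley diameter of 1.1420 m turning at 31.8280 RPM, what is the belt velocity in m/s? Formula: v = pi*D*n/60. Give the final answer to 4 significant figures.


v = pi * 1.1420 * 31.8280 / 60
v = 1.903 m/s


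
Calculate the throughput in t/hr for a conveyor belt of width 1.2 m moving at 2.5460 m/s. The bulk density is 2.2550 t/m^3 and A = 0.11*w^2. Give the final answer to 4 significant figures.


A = 0.11 * 1.2^2 = 0.1584 m^2
C = 0.1584 * 2.5460 * 2.2550 * 3600
C = 3274 t/hr


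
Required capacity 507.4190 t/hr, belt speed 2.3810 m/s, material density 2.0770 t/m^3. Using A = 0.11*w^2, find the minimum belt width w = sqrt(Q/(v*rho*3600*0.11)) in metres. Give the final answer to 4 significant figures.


A_req = 507.4190 / (2.3810 * 2.0770 * 3600) = 0.0285015 m^2
w = sqrt(0.0285015 / 0.11)
w = 0.5090 m


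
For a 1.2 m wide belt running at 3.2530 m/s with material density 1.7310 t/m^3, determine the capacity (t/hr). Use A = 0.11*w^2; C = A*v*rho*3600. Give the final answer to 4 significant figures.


A = 0.11 * 1.2^2 = 0.1584 m^2
C = 0.1584 * 3.2530 * 1.7310 * 3600
C = 3211 t/hr


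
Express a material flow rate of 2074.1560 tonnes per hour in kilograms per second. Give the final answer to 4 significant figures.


m_dot = 2074.1560 * 1000 / 3600
m_dot = 576.2 kg/s


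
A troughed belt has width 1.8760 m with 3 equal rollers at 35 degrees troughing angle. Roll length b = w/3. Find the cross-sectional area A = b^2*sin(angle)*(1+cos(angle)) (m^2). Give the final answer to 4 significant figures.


b = 1.8760/3 = 0.625333 m
A = 0.625333^2 * sin(35 deg) * (1 + cos(35 deg))
A = 0.4080 m^2


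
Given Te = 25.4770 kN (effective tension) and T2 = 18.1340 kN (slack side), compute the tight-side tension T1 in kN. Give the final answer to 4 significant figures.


T1 = Te + T2 = 25.4770 + 18.1340
T1 = 43.61 kN


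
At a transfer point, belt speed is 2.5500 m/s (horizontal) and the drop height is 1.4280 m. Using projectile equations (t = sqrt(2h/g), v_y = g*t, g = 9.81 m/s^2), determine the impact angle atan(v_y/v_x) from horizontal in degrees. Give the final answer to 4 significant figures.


t = sqrt(2*1.4280/9.81) = 0.539566 s
v_y = 9.81 * 0.539566 = 5.29314 m/s
angle = atan(5.29314 / 2.5500) = 64.28 deg


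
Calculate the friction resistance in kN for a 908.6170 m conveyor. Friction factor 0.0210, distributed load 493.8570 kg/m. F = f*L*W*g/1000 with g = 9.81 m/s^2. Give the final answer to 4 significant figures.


F = 0.0210 * 908.6170 * 493.8570 * 9.81 / 1000
F = 92.44 kN


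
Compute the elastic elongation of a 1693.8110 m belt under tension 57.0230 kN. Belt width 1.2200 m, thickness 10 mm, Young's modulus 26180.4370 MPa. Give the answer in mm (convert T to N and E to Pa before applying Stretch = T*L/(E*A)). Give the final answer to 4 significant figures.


A = 1.2200 * 0.01 = 0.01220 m^2
Stretch = 57.0230*1000 * 1693.8110 / (26180.4370e6 * 0.01220) * 1000
Stretch = 302.4 mm


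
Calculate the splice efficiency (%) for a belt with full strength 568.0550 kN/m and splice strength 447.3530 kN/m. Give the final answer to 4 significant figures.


Eff = 447.3530 / 568.0550 * 100
Eff = 78.75 %


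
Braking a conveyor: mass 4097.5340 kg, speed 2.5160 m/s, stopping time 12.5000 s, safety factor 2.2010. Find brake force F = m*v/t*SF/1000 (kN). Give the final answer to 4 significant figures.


F = 4097.5340 * 2.5160 / 12.5000 * 2.2010 / 1000
F = 1.815 kN


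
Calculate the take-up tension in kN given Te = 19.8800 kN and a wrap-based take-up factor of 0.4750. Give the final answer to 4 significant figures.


T_tu = 19.8800 * 0.4750
T_tu = 9.443 kN


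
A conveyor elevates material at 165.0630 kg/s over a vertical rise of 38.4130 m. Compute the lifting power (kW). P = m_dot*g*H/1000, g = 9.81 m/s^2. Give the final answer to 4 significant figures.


P = 165.0630 * 9.81 * 38.4130 / 1000
P = 62.20 kW


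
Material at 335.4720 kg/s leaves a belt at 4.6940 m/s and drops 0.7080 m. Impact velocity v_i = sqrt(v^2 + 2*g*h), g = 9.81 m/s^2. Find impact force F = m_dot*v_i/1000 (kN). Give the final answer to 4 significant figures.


v_i = sqrt(4.6940^2 + 2*9.81*0.7080) = 5.99371 m/s
F = 335.4720 * 5.99371 / 1000
F = 2.011 kN


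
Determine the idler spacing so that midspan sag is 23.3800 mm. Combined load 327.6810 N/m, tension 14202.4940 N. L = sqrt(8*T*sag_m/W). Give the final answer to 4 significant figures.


sag = 23.3800/1000 = 0.023380 m
L = sqrt(8 * 14202.4940 * 0.023380 / 327.6810)
L = 2.847 m


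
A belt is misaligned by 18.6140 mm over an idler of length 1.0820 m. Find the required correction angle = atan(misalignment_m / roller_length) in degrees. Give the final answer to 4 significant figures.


misalign_m = 18.6140 / 1000 = 0.018614 m
angle = atan(0.018614 / 1.0820)
angle = 0.9856 deg


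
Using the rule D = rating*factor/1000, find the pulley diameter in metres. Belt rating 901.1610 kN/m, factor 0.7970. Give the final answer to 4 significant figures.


D = 901.1610 * 0.7970 / 1000
D = 0.7182 m


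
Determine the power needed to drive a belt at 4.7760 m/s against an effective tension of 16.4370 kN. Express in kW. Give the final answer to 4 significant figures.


P = Te * v = 16.4370 * 4.7760
P = 78.50 kW


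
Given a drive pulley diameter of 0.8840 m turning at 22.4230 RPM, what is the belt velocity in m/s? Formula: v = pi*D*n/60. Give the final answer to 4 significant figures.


v = pi * 0.8840 * 22.4230 / 60
v = 1.038 m/s


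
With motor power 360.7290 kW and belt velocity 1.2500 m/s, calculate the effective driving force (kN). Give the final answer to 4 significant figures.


Te = P / v = 360.7290 / 1.2500
Te = 288.6 kN


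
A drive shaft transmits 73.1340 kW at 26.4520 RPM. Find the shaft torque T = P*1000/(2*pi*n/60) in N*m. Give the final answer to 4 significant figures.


omega = 2*pi*26.4520/60 = 2.77005 rad/s
T = 73.1340*1000 / 2.77005
T = 26400 N*m


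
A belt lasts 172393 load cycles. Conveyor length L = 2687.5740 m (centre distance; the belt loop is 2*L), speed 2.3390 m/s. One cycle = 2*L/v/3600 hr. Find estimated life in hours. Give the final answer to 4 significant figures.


cycle_time = 2 * 2687.5740 / 2.3390 / 3600 = 0.638348 hr
life = 172393 * 0.638348 = 110000 hours


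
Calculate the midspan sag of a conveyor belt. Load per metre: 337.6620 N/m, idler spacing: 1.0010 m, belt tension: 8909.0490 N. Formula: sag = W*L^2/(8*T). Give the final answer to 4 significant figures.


sag = 337.6620 * 1.0010^2 / (8 * 8909.0490)
sag = 0.004747 m


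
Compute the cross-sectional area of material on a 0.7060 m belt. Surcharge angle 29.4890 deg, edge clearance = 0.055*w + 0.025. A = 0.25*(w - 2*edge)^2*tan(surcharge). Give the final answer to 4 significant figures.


edge = 0.055*0.7060 + 0.025 = 0.06383 m
ew = 0.7060 - 2*0.06383 = 0.57834 m
A = 0.25 * 0.57834^2 * tan(29.4890 deg)
A = 0.04729 m^2


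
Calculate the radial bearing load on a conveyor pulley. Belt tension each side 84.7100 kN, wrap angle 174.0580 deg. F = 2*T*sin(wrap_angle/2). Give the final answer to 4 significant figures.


F = 2 * 84.7100 * sin(174.0580/2 deg)
F = 169.2 kN


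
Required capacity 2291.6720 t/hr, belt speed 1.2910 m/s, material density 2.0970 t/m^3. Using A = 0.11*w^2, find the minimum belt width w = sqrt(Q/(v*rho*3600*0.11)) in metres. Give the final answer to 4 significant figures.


A_req = 2291.6720 / (1.2910 * 2.0970 * 3600) = 0.235139 m^2
w = sqrt(0.235139 / 0.11)
w = 1.462 m


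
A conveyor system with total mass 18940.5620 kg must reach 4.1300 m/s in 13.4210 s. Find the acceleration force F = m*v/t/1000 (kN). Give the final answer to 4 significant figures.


F = 18940.5620 * 4.1300 / 13.4210 / 1000
F = 5.829 kN


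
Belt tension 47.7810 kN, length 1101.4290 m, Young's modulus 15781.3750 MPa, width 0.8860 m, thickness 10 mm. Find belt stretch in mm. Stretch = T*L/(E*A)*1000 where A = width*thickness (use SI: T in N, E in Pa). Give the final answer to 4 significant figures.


A = 0.8860 * 0.01 = 0.00886 m^2
Stretch = 47.7810*1000 * 1101.4290 / (15781.3750e6 * 0.00886) * 1000
Stretch = 376.4 mm


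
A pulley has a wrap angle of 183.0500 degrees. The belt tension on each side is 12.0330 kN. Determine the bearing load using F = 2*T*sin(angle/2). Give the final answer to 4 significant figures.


F = 2 * 12.0330 * sin(183.0500/2 deg)
F = 24.06 kN


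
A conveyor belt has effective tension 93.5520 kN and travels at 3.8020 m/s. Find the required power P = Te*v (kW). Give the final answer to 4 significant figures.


P = Te * v = 93.5520 * 3.8020
P = 355.7 kW


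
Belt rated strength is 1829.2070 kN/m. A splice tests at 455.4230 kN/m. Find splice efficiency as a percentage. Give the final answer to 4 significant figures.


Eff = 455.4230 / 1829.2070 * 100
Eff = 24.90 %


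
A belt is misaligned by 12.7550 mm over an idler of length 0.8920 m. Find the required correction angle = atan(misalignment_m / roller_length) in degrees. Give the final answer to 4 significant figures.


misalign_m = 12.7550 / 1000 = 0.012755 m
angle = atan(0.012755 / 0.8920)
angle = 0.8192 deg


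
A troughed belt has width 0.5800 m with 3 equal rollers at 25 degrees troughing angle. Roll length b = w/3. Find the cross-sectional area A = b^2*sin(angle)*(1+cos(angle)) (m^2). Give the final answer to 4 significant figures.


b = 0.5800/3 = 0.193333 m
A = 0.193333^2 * sin(25 deg) * (1 + cos(25 deg))
A = 0.03011 m^2


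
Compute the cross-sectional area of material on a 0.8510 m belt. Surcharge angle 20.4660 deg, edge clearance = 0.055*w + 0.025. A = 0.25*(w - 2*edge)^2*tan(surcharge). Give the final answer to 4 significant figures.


edge = 0.055*0.8510 + 0.025 = 0.071805 m
ew = 0.8510 - 2*0.071805 = 0.70739 m
A = 0.25 * 0.70739^2 * tan(20.4660 deg)
A = 0.04669 m^2


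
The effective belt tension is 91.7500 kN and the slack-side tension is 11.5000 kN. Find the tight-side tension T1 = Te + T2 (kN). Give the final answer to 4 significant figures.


T1 = Te + T2 = 91.7500 + 11.5000
T1 = 103.2 kN


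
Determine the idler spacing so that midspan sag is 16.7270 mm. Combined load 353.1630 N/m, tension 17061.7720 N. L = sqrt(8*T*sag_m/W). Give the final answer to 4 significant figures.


sag = 16.7270/1000 = 0.016727 m
L = sqrt(8 * 17061.7720 * 0.016727 / 353.1630)
L = 2.543 m


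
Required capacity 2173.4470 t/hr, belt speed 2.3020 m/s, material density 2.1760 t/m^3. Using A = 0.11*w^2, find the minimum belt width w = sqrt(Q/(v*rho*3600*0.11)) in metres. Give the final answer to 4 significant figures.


A_req = 2173.4470 / (2.3020 * 2.1760 * 3600) = 0.120526 m^2
w = sqrt(0.120526 / 0.11)
w = 1.047 m


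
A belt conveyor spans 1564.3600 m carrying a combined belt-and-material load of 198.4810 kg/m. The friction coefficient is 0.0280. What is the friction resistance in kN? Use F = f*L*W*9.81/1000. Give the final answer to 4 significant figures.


F = 0.0280 * 1564.3600 * 198.4810 * 9.81 / 1000
F = 85.29 kN


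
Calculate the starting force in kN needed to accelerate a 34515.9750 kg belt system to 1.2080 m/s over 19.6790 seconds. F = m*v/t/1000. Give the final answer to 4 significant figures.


F = 34515.9750 * 1.2080 / 19.6790 / 1000
F = 2.119 kN


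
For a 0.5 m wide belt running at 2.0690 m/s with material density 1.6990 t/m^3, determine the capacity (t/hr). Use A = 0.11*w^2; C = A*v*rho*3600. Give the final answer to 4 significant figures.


A = 0.11 * 0.5^2 = 0.0275 m^2
C = 0.0275 * 2.0690 * 1.6990 * 3600
C = 348.0 t/hr


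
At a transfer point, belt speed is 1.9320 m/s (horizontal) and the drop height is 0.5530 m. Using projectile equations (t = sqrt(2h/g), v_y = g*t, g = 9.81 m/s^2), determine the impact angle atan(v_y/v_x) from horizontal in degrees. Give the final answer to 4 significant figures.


t = sqrt(2*0.5530/9.81) = 0.335771 s
v_y = 9.81 * 0.335771 = 3.29391 m/s
angle = atan(3.29391 / 1.9320) = 59.61 deg


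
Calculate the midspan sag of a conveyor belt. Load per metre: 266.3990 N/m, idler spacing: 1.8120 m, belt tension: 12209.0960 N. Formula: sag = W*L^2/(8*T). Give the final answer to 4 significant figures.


sag = 266.3990 * 1.8120^2 / (8 * 12209.0960)
sag = 0.008955 m


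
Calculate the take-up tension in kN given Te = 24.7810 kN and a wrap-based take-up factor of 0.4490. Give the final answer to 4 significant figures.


T_tu = 24.7810 * 0.4490
T_tu = 11.13 kN


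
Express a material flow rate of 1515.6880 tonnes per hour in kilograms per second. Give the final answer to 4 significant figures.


m_dot = 1515.6880 * 1000 / 3600
m_dot = 421.0 kg/s


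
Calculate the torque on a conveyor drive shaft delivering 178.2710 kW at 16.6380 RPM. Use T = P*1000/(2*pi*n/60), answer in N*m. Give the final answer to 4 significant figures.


omega = 2*pi*16.6380/60 = 1.74233 rad/s
T = 178.2710*1000 / 1.74233
T = 102300 N*m


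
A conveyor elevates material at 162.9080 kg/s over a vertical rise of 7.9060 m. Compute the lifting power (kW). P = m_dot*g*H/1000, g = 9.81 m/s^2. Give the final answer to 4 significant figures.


P = 162.9080 * 9.81 * 7.9060 / 1000
P = 12.63 kW


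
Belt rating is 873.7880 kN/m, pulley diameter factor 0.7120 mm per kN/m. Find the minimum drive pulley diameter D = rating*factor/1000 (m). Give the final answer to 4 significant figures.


D = 873.7880 * 0.7120 / 1000
D = 0.6221 m


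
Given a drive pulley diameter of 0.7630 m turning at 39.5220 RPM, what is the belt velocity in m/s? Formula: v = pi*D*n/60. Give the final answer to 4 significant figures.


v = pi * 0.7630 * 39.5220 / 60
v = 1.579 m/s


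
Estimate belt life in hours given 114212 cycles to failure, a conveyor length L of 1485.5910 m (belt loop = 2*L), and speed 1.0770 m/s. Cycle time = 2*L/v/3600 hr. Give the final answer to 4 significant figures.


cycle_time = 2 * 1485.5910 / 1.0770 / 3600 = 0.766322 hr
life = 114212 * 0.766322 = 87520 hours


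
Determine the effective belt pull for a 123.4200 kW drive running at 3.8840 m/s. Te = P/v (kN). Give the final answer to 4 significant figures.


Te = P / v = 123.4200 / 3.8840
Te = 31.78 kN


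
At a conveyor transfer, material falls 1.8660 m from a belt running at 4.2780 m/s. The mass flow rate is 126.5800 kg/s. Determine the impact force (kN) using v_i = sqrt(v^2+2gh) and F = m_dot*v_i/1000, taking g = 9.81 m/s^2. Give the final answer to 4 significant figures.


v_i = sqrt(4.2780^2 + 2*9.81*1.8660) = 7.41028 m/s
F = 126.5800 * 7.41028 / 1000
F = 0.9380 kN


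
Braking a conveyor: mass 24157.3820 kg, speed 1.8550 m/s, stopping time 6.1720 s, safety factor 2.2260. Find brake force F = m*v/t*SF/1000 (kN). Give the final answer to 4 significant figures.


F = 24157.3820 * 1.8550 / 6.1720 * 2.2260 / 1000
F = 16.16 kN


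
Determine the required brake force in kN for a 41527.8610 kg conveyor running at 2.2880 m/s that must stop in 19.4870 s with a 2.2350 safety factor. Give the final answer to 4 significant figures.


F = 41527.8610 * 2.2880 / 19.4870 * 2.2350 / 1000
F = 10.90 kN


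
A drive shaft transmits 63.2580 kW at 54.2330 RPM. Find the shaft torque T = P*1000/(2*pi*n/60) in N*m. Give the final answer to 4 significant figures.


omega = 2*pi*54.2330/60 = 5.67927 rad/s
T = 63.2580*1000 / 5.67927
T = 11140 N*m


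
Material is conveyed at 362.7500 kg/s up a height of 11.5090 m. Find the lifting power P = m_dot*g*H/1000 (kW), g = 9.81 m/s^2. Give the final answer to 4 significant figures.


P = 362.7500 * 9.81 * 11.5090 / 1000
P = 40.96 kW


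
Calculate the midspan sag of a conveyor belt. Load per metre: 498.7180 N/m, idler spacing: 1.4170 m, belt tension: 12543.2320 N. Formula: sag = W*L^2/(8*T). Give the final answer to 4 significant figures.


sag = 498.7180 * 1.4170^2 / (8 * 12543.2320)
sag = 0.009979 m


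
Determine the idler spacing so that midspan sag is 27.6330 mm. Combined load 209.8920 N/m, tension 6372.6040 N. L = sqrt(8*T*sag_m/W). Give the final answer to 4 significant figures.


sag = 27.6330/1000 = 0.027633 m
L = sqrt(8 * 6372.6040 * 0.027633 / 209.8920)
L = 2.591 m


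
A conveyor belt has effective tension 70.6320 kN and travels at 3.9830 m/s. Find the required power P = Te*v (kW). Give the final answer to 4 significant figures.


P = Te * v = 70.6320 * 3.9830
P = 281.3 kW


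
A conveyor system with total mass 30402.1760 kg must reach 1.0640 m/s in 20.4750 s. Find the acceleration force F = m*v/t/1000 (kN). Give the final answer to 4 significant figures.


F = 30402.1760 * 1.0640 / 20.4750 / 1000
F = 1.580 kN


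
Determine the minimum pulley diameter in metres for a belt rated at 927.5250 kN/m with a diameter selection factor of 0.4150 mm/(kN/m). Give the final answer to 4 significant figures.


D = 927.5250 * 0.4150 / 1000
D = 0.3849 m


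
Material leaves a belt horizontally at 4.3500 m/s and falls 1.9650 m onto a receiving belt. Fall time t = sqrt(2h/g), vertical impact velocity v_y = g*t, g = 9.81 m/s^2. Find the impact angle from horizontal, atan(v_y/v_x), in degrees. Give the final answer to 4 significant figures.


t = sqrt(2*1.9650/9.81) = 0.632939 s
v_y = 9.81 * 0.632939 = 6.20913 m/s
angle = atan(6.20913 / 4.3500) = 54.99 deg


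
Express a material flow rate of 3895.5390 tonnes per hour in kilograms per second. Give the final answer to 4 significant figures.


m_dot = 3895.5390 * 1000 / 3600
m_dot = 1082 kg/s


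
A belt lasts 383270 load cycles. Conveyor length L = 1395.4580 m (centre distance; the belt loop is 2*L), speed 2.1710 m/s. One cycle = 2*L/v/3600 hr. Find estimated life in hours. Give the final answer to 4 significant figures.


cycle_time = 2 * 1395.4580 / 2.1710 / 3600 = 0.357096 hr
life = 383270 * 0.357096 = 136900 hours


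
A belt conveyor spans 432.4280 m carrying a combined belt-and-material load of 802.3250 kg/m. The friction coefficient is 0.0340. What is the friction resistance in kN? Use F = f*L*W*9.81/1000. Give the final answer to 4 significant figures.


F = 0.0340 * 432.4280 * 802.3250 * 9.81 / 1000
F = 115.7 kN


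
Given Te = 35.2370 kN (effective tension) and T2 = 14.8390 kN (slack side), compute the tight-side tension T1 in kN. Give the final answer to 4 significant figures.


T1 = Te + T2 = 35.2370 + 14.8390
T1 = 50.08 kN


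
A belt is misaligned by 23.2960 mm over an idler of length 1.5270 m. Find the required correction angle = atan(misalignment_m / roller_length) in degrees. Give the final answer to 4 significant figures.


misalign_m = 23.2960 / 1000 = 0.023296 m
angle = atan(0.023296 / 1.5270)
angle = 0.8740 deg


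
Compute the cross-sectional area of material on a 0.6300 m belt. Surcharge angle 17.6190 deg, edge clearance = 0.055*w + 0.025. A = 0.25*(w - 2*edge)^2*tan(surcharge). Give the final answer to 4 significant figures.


edge = 0.055*0.6300 + 0.025 = 0.05965 m
ew = 0.6300 - 2*0.05965 = 0.5107 m
A = 0.25 * 0.5107^2 * tan(17.6190 deg)
A = 0.02071 m^2


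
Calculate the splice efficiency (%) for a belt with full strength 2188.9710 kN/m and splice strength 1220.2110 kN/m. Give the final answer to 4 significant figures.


Eff = 1220.2110 / 2188.9710 * 100
Eff = 55.74 %


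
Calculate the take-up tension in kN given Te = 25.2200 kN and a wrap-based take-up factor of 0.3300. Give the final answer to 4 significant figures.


T_tu = 25.2200 * 0.3300
T_tu = 8.323 kN


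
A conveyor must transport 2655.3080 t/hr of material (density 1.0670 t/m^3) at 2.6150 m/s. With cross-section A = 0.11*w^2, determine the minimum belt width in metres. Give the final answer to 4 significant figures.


A_req = 2655.3080 / (2.6150 * 1.0670 * 3600) = 0.264348 m^2
w = sqrt(0.264348 / 0.11)
w = 1.550 m


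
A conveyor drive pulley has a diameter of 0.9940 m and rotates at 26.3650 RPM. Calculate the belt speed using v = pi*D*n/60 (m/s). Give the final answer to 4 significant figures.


v = pi * 0.9940 * 26.3650 / 60
v = 1.372 m/s


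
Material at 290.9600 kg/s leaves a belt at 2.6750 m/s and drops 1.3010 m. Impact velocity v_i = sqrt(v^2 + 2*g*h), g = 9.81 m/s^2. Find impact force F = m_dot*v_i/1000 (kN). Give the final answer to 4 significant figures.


v_i = sqrt(2.6750^2 + 2*9.81*1.3010) = 5.71675 m/s
F = 290.9600 * 5.71675 / 1000
F = 1.663 kN


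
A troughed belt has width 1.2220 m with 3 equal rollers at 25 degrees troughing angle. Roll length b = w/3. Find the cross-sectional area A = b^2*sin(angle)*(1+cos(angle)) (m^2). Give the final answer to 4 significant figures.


b = 1.2220/3 = 0.407333 m
A = 0.407333^2 * sin(25 deg) * (1 + cos(25 deg))
A = 0.1337 m^2


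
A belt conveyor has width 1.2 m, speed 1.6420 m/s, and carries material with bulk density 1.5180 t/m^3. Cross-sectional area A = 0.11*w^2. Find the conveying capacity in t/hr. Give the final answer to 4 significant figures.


A = 0.11 * 1.2^2 = 0.1584 m^2
C = 0.1584 * 1.6420 * 1.5180 * 3600
C = 1421 t/hr


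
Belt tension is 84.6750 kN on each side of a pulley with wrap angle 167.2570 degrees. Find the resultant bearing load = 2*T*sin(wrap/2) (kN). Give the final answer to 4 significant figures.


F = 2 * 84.6750 * sin(167.2570/2 deg)
F = 168.3 kN


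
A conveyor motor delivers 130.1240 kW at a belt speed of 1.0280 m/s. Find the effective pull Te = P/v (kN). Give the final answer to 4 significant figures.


Te = P / v = 130.1240 / 1.0280
Te = 126.6 kN


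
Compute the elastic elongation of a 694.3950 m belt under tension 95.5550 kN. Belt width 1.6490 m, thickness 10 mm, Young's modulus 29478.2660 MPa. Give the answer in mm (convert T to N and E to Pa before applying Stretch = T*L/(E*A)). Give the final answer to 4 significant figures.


A = 1.6490 * 0.01 = 0.01649 m^2
Stretch = 95.5550*1000 * 694.3950 / (29478.2660e6 * 0.01649) * 1000
Stretch = 136.5 mm


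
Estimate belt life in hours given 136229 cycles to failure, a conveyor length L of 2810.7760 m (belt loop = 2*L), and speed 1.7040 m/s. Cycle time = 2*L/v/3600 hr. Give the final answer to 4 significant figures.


cycle_time = 2 * 2810.7760 / 1.7040 / 3600 = 0.916398 hr
life = 136229 * 0.916398 = 124800 hours


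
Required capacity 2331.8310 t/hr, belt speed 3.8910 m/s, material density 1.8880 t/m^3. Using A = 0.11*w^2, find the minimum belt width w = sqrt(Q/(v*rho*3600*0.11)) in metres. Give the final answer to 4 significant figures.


A_req = 2331.8310 / (3.8910 * 1.8880 * 3600) = 0.0881721 m^2
w = sqrt(0.0881721 / 0.11)
w = 0.8953 m


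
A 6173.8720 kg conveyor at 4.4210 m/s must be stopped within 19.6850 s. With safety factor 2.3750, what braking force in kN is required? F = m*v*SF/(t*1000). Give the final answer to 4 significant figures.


F = 6173.8720 * 4.4210 / 19.6850 * 2.3750 / 1000
F = 3.293 kN


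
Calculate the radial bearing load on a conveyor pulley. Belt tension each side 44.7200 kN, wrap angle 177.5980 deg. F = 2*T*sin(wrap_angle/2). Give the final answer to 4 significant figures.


F = 2 * 44.7200 * sin(177.5980/2 deg)
F = 89.42 kN


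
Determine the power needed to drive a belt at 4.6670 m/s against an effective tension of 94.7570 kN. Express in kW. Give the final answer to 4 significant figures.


P = Te * v = 94.7570 * 4.6670
P = 442.2 kW


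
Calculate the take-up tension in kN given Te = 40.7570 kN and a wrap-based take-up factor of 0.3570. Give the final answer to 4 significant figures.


T_tu = 40.7570 * 0.3570
T_tu = 14.55 kN


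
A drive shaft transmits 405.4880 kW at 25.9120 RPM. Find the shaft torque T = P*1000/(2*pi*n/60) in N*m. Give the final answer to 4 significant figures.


omega = 2*pi*25.9120/60 = 2.7135 rad/s
T = 405.4880*1000 / 2.7135
T = 149400 N*m


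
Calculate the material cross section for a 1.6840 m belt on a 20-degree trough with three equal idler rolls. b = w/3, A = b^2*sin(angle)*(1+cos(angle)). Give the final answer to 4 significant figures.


b = 1.6840/3 = 0.561333 m
A = 0.561333^2 * sin(20 deg) * (1 + cos(20 deg))
A = 0.2090 m^2


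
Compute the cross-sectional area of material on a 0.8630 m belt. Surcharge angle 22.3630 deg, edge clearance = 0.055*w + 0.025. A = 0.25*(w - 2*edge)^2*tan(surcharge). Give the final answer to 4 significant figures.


edge = 0.055*0.8630 + 0.025 = 0.072465 m
ew = 0.8630 - 2*0.072465 = 0.71807 m
A = 0.25 * 0.71807^2 * tan(22.3630 deg)
A = 0.05303 m^2


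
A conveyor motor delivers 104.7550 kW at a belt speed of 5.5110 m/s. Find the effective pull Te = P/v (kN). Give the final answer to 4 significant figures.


Te = P / v = 104.7550 / 5.5110
Te = 19.01 kN


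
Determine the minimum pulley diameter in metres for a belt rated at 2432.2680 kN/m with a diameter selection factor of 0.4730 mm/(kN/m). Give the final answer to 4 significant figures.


D = 2432.2680 * 0.4730 / 1000
D = 1.150 m


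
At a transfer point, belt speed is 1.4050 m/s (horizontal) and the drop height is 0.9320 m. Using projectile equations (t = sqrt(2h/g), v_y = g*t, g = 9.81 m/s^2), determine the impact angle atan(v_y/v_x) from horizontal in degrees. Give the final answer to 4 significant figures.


t = sqrt(2*0.9320/9.81) = 0.435902 s
v_y = 9.81 * 0.435902 = 4.2762 m/s
angle = atan(4.2762 / 1.4050) = 71.81 deg


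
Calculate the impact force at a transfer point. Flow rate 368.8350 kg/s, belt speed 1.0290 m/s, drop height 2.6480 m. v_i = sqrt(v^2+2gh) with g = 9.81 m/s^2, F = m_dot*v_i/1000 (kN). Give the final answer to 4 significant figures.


v_i = sqrt(1.0290^2 + 2*9.81*2.6480) = 7.28098 m/s
F = 368.8350 * 7.28098 / 1000
F = 2.685 kN


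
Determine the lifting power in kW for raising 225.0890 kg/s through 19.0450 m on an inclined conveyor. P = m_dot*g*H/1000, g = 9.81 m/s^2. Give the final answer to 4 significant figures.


P = 225.0890 * 9.81 * 19.0450 / 1000
P = 42.05 kW


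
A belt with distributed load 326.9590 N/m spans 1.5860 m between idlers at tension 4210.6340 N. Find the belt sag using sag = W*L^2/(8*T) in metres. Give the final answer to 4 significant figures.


sag = 326.9590 * 1.5860^2 / (8 * 4210.6340)
sag = 0.02442 m


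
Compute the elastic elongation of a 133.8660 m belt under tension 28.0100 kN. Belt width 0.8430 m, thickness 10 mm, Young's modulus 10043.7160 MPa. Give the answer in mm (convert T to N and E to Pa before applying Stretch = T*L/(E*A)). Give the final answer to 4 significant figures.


A = 0.8430 * 0.01 = 0.00843 m^2
Stretch = 28.0100*1000 * 133.8660 / (10043.7160e6 * 0.00843) * 1000
Stretch = 44.29 mm


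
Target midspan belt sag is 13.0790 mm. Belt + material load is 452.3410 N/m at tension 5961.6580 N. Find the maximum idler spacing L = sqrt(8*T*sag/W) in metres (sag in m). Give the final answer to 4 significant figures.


sag = 13.0790/1000 = 0.013079 m
L = sqrt(8 * 5961.6580 * 0.013079 / 452.3410)
L = 1.174 m


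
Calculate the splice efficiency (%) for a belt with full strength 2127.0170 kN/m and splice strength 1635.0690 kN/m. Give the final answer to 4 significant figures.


Eff = 1635.0690 / 2127.0170 * 100
Eff = 76.87 %


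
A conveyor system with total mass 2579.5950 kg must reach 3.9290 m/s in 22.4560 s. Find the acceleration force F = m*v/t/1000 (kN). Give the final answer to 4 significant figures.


F = 2579.5950 * 3.9290 / 22.4560 / 1000
F = 0.4513 kN


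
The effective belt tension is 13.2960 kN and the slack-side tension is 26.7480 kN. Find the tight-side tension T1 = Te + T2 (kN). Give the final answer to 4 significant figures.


T1 = Te + T2 = 13.2960 + 26.7480
T1 = 40.04 kN


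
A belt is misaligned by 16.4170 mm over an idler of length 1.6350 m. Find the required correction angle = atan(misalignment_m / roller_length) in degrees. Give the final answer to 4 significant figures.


misalign_m = 16.4170 / 1000 = 0.016417 m
angle = atan(0.016417 / 1.6350)
angle = 0.5753 deg


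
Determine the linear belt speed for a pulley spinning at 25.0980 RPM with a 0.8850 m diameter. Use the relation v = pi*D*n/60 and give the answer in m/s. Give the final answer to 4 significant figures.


v = pi * 0.8850 * 25.0980 / 60
v = 1.163 m/s


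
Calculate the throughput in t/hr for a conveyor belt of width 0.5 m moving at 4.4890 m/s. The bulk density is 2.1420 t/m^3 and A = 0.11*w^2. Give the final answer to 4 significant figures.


A = 0.11 * 0.5^2 = 0.0275 m^2
C = 0.0275 * 4.4890 * 2.1420 * 3600
C = 951.9 t/hr


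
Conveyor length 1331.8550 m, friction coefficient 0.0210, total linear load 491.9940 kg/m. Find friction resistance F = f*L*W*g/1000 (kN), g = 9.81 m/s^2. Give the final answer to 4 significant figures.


F = 0.0210 * 1331.8550 * 491.9940 * 9.81 / 1000
F = 135.0 kN


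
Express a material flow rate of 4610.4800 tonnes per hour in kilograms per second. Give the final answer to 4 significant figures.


m_dot = 4610.4800 * 1000 / 3600
m_dot = 1281 kg/s


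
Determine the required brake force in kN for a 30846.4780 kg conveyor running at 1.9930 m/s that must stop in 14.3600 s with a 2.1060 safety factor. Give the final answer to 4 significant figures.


F = 30846.4780 * 1.9930 / 14.3600 * 2.1060 / 1000
F = 9.016 kN


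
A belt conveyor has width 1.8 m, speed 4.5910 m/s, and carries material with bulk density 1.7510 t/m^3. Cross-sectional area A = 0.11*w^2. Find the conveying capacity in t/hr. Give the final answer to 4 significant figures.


A = 0.11 * 1.8^2 = 0.3564 m^2
C = 0.3564 * 4.5910 * 1.7510 * 3600
C = 10310 t/hr


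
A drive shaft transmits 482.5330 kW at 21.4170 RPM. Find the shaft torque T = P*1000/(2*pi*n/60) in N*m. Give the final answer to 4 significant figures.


omega = 2*pi*21.4170/60 = 2.24278 rad/s
T = 482.5330*1000 / 2.24278
T = 215100 N*m


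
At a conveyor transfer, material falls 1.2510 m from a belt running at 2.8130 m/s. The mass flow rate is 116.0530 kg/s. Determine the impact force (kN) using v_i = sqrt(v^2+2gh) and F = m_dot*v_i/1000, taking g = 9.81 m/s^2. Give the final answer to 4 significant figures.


v_i = sqrt(2.8130^2 + 2*9.81*1.2510) = 5.69716 m/s
F = 116.0530 * 5.69716 / 1000
F = 0.6612 kN


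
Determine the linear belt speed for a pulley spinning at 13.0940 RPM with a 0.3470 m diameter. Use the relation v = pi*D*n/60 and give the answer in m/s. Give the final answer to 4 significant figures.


v = pi * 0.3470 * 13.0940 / 60
v = 0.2379 m/s


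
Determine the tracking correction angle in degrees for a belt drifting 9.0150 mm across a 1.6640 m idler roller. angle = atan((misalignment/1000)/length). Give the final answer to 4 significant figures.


misalign_m = 9.0150 / 1000 = 0.009015 m
angle = atan(0.009015 / 1.6640)
angle = 0.3104 deg


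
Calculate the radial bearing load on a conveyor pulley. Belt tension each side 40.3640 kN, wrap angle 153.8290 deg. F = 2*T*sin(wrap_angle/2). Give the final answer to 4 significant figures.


F = 2 * 40.3640 * sin(153.8290/2 deg)
F = 78.63 kN


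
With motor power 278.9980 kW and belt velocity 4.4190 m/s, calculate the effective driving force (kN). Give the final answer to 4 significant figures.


Te = P / v = 278.9980 / 4.4190
Te = 63.14 kN
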